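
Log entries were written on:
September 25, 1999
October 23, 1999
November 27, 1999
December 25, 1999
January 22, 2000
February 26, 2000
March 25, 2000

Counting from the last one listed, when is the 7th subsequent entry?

October 28, 2000

Gaps: 28, 35, 28, 28, 35, 28 days — a mix of 28 and 35. Every date is a Saturday.
Each is the 4th Saturday of its month.
April 2000 — 4th Saturday is April 22, 2000.
4th Saturday of May 2000: May 27, 2000.
4th Saturday of June 2000: June 24, 2000.
July 2000 — 4th Saturday is July 22, 2000.
4th Saturday of August 2000: August 26, 2000.
September 2000 — 4th Saturday is September 23, 2000.
4th Saturday of October 2000: October 28, 2000.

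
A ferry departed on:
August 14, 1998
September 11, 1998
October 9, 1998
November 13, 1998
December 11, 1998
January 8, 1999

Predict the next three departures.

Gaps: 28, 28, 35, 28, 28 days — a mix of 28 and 35. Every date is a Friday.
Each is the 2nd Friday of its month.
2nd Friday of February 1999: February 12, 1999.
2nd Friday of March 1999: March 12, 1999.
April 1999 — 2nd Friday is April 9, 1999.

February 12, 1999; March 12, 1999; April 9, 1999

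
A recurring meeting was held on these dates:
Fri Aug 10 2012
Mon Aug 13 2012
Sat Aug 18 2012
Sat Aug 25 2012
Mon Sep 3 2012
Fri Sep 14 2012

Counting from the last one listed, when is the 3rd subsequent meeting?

Gaps: 3, 5, 7, 9, 11 days — each gap is 2 larger than the previous one.
Next gap: 13 days. Fri Sep 14 2012 + 13 days = Thu Sep 27 2012.
Next gap: 15 days. Thu Sep 27 2012 + 15 days = Fri Oct 12 2012.
Next gap: 17 days. Fri Oct 12 2012 + 17 days = Mon Oct 29 2012.

Mon Oct 29 2012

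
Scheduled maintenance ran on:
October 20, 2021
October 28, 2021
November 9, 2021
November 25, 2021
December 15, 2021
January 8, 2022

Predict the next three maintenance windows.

Gaps: 8, 12, 16, 20, 24 days — each gap is 4 larger than the previous one.
Next gap: 28 days. January 8, 2022 + 28 days = February 5, 2022.
Next gap: 32 days. February 5, 2022 + 32 days = March 9, 2022.
Next gap: 36 days. March 9, 2022 + 36 days = April 14, 2022.

February 5, 2022; March 9, 2022; April 14, 2022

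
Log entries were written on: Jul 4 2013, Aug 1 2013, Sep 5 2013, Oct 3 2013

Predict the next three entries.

Nov 7 2013, Dec 5 2013, Jan 2 2014

All dates are Thursdays, 28, 35, 28 days apart.
Specifically, the 1st Thursday of each month.
1st Thursday of November 2013: Nov 7 2013.
December 2013 — 1st Thursday is Dec 5 2013.
January 2014 — 1st Thursday is Jan 2 2014.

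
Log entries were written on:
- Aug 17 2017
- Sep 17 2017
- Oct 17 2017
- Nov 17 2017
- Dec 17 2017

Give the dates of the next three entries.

The day-of-month is always 17 (31, 30, 31, 30 days between events).
So this recurs on the 17th of each month.
January 2018: Jan 17 2018.
February 2018: Feb 17 2018.
Next: March 2018 → Mar 17 2018.

Jan 17 2018, Feb 17 2018, Mar 17 2018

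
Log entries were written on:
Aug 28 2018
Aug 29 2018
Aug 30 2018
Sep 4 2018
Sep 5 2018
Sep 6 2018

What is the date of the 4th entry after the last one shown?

The gap pattern 1, 1, 5, 1, 1 repeats every 3 events.
These are the Tuesdays, Wednesdays and Thursdays of each week.
Next Tuesday: Sep 11 2018.
Next Wednesday: Sep 12 2018.
Next Thursday: Sep 13 2018.
The following Tuesday is Sep 18 2018.

Sep 18 2018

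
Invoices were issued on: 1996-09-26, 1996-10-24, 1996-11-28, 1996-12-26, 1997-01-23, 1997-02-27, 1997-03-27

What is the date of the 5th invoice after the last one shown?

1997-08-28

All dates are Thursdays, 28, 35, 28, 28, 35, 28 days apart.
Specifically, the 4th Thursday of each month.
4th Thursday of April 1997: 1997-04-24.
4th Thursday of May 1997: 1997-05-22.
4th Thursday of June 1997: 1997-06-26.
July 1997 — 4th Thursday is 1997-07-24.
4th Thursday of August 1997: 1997-08-28.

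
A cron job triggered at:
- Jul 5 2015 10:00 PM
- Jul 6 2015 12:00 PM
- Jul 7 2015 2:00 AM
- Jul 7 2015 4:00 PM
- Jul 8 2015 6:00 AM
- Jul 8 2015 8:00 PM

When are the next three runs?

Jul 9 2015 10:00 AM, Jul 10 2015 12:00 AM, Jul 10 2015 2:00 PM

The interval is a steady 14 hours (14, 14, 14, 14, 14).
Jul 8 2015 8:00 PM + 14 h = Jul 9 2015 10:00 AM.
Jul 9 2015 10:00 AM + 14 h = Jul 10 2015 12:00 AM.
Jul 10 2015 12:00 AM + 14 h = Jul 10 2015 2:00 PM.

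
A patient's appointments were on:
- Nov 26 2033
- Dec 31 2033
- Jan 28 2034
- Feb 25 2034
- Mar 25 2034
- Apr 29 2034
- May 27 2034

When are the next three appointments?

Jun 24 2034, Jul 29 2034, Aug 26 2034

All Saturdays; the gaps (35, 28, 28, 28, 35, 28) vary with month length.
This is the last Saturday of each month.
June 2034 ends with Saturday Jun 24 2034.
July 2034 ends with Saturday Jul 29 2034.
Last Saturday of August 2034: Aug 26 2034.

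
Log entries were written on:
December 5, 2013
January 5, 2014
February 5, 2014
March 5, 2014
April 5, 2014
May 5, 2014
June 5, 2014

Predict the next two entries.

Gaps: 31, 31, 28, 31, 30, 31 days — not constant. Every event is on the 5th of the month.
Pattern: the 5th of each month.
July 2014: July 5, 2014.
Next: August 2014 → August 5, 2014.

July 5, 2014; August 5, 2014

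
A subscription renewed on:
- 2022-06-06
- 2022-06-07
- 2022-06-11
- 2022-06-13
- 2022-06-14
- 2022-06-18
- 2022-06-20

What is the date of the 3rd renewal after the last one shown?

The gap pattern 1, 4, 2, 1, 4, 2 repeats every 3 events.
These are the Mondays, Tuesdays and Saturdays of each week.
The following Tuesday is 2022-06-21.
Next Saturday: 2022-06-25.
The following Monday is 2022-06-27.

2022-06-27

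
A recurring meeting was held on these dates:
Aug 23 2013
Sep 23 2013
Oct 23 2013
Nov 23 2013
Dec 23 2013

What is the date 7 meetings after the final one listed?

Jul 23 2014

The day-of-month is always 23 (31, 30, 31, 30 days between events).
So this recurs on the 23rd of each month.
Next: January 2014 → Jan 23 2014.
February 2014: Feb 23 2014.
Next: March 2014 → Mar 23 2014.
April 2014: Apr 23 2014.
May 2014: May 23 2014.
June 2014: Jun 23 2014.
July 2014: Jul 23 2014.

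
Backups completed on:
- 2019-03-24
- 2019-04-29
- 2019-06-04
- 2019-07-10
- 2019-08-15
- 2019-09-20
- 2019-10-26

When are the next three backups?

The spacing is 36, 36, 36, 36, 36, 36 days — always 36 days.
2019-10-26 + 36 days = 2019-12-01.
2019-12-01 + 36 days = 2020-01-06.
2020-01-06 + 36 days = 2020-02-11.

2019-12-01, 2020-01-06, 2020-02-11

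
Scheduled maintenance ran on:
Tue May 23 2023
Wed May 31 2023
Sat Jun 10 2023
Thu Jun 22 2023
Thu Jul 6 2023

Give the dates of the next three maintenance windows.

Sat Jul 22 2023, Wed Aug 9 2023, Tue Aug 29 2023

Gaps: 8, 10, 12, 14 days — each gap is 2 larger than the previous one.
Next gap: 16 days. Thu Jul 6 2023 + 16 days = Sat Jul 22 2023.
Next gap: 18 days. Sat Jul 22 2023 + 18 days = Wed Aug 9 2023.
Next gap: 20 days. Wed Aug 9 2023 + 20 days = Tue Aug 29 2023.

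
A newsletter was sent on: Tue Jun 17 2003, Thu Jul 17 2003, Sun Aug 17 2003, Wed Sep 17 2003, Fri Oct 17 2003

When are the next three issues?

Mon Nov 17 2003, Wed Dec 17 2003, Sat Jan 17 2004

The day-of-month is always 17 (30, 31, 31, 30 days between events).
So this recurs on the 17th of each month.
Next: November 2003 → Mon Nov 17 2003.
Next: December 2003 → Wed Dec 17 2003.
Next: January 2004 → Sat Jan 17 2004.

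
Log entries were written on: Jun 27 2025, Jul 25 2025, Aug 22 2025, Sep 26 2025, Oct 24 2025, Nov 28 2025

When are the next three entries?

All dates are Fridays, 28, 28, 35, 28, 35 days apart.
Specifically, the 4th Friday of each month.
4th Friday of December 2025: Dec 26 2025.
January 2026 — 4th Friday is Jan 23 2026.
February 2026 — 4th Friday is Feb 27 2026.

Dec 26 2025, Jan 23 2026, Feb 27 2026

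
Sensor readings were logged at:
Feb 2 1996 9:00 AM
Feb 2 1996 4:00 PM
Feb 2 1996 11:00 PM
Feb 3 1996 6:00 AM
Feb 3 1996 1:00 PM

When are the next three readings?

The interval is a steady 7 hours (7, 7, 7, 7).
Feb 3 1996 1:00 PM + 7 h = Feb 3 1996 8:00 PM.
Feb 3 1996 8:00 PM + 7 h = Feb 4 1996 3:00 AM.
Feb 4 1996 3:00 AM + 7 h = Feb 4 1996 10:00 AM.

Feb 3 1996 8:00 PM, Feb 4 1996 3:00 AM, Feb 4 1996 10:00 AM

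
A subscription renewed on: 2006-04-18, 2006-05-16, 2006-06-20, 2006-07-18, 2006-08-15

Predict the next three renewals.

2006-09-19, 2006-10-17, 2006-11-21

These are Tuesdays at 28- or 35-day spacing (28, 35, 28, 28).
The pattern: 3rd Tuesday of the month.
3rd Tuesday of September 2006: 2006-09-19.
October 2006 — 3rd Tuesday is 2006-10-17.
November 2006 — 3rd Tuesday is 2006-11-21.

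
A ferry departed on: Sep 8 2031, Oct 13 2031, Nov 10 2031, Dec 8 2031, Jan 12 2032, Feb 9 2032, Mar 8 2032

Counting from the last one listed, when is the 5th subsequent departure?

Aug 9 2032

Gaps: 35, 28, 28, 35, 28, 28 days — a mix of 28 and 35. Every date is a Monday.
Each is the 2nd Monday of its month.
April 2032 — 2nd Monday is Apr 12 2032.
May 2032 — 2nd Monday is May 10 2032.
2nd Monday of June 2032: Jun 14 2032.
2nd Monday of July 2032: Jul 12 2032.
August 2032 — 2nd Monday is Aug 9 2032.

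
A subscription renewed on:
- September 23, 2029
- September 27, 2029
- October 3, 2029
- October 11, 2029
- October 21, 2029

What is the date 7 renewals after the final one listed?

The spacing grows by 2 each time: 4, 6, 8, 10 days.
Next gap: 12 days. October 21, 2029 + 12 days = November 2, 2029.
Next gap: 14 days. November 2, 2029 + 14 days = November 16, 2029.
Next gap: 16 days. November 16, 2029 + 16 days = December 2, 2029.
Next gap: 18 days. December 2, 2029 + 18 days = December 20, 2029.
Next gap: 20 days. December 20, 2029 + 20 days = January 9, 2030.
Next gap: 22 days. January 9, 2030 + 22 days = January 31, 2030.
Next gap: 24 days. January 31, 2030 + 24 days = February 24, 2030.

February 24, 2030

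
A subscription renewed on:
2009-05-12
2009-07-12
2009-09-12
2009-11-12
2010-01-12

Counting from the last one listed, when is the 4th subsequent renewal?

The day-of-month is always 12 (61, 62, 61, 61 days between events).
So this recurs on the 12th of every 2 months.
March 2010: 2010-03-12.
Next: May 2010 → 2010-05-12.
July 2010: 2010-07-12.
September 2010: 2010-09-12.

2010-09-12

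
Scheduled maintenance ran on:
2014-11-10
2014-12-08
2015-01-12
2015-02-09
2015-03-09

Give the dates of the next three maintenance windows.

Gaps: 28, 35, 28, 28 days — a mix of 28 and 35. Every date is a Monday.
Each is the 2nd Monday of its month.
2nd Monday of April 2015: 2015-04-13.
2nd Monday of May 2015: 2015-05-11.
June 2015 — 2nd Monday is 2015-06-08.

2015-04-13, 2015-05-11, 2015-06-08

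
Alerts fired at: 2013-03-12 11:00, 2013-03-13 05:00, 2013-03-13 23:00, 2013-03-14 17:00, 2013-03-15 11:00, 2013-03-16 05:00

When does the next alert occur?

The interval is a steady 18 hours (18, 18, 18, 18, 18).
2013-03-16 05:00 + 18 h = 2013-03-16 23:00.

2013-03-16 23:00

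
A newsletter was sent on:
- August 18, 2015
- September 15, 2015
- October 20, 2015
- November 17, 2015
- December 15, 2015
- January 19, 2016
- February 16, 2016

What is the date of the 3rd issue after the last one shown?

May 17, 2016

These are Tuesdays at 28- or 35-day spacing (28, 35, 28, 28, 35, 28).
The pattern: 3rd Tuesday of the month.
3rd Tuesday of March 2016: March 15, 2016.
April 2016 — 3rd Tuesday is April 19, 2016.
3rd Tuesday of May 2016: May 17, 2016.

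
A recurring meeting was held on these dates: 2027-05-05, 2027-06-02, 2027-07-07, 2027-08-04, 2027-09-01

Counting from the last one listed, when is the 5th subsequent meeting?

2028-02-02

All dates are Wednesdays, 28, 35, 28, 28 days apart.
Specifically, the 1st Wednesday of each month.
1st Wednesday of October 2027: 2027-10-06.
November 2027 — 1st Wednesday is 2027-11-03.
1st Wednesday of December 2027: 2027-12-01.
1st Wednesday of January 2028: 2028-01-05.
February 2028 — 1st Wednesday is 2028-02-02.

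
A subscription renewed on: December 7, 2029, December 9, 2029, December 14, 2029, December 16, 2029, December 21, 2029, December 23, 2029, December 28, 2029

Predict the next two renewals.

Gaps: 2, 5, 2, 5, 2, 5 days — not constant, but cyclic with period 2.
The events fall on every Friday and Sunday.
The following Sunday is December 30, 2029.
Next Friday: January 4, 2030.

December 30, 2029; January 4, 2030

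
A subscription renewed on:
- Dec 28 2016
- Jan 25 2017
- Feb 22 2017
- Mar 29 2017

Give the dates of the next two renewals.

All Wednesdays; the gaps (28, 28, 35) vary with month length.
This is the last Wednesday of each month.
April 2017 ends with Wednesday Apr 26 2017.
Last Wednesday of May 2017: May 31 2017.

Apr 26 2017, May 31 2017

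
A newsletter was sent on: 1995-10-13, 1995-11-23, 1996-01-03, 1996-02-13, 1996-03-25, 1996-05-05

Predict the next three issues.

1996-06-15, 1996-07-26, 1996-09-05

Gaps between consecutive events: 41, 41, 41, 41, 41 days — a constant 41-day interval.
1996-05-05 + 41 days = 1996-06-15.
1996-06-15 + 41 days = 1996-07-26.
1996-07-26 + 41 days = 1996-09-05.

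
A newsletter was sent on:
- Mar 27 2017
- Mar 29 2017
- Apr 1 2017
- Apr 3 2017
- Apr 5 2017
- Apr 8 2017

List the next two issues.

Every event lands on a Monday or Wednesday or Saturday (gaps cycle 2, 3, 2, 2, 3).
So the schedule is: every Monday, Wednesday and Saturday.
The following Monday is Apr 10 2017.
The following Wednesday is Apr 12 2017.

Apr 10 2017, Apr 12 2017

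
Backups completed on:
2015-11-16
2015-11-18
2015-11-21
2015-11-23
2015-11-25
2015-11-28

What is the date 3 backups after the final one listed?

Every event lands on a Monday or Wednesday or Saturday (gaps cycle 2, 3, 2, 2, 3).
So the schedule is: every Monday, Wednesday and Saturday.
The following Monday is 2015-11-30.
Next Wednesday: 2015-12-02.
Next Saturday: 2015-12-05.

2015-12-05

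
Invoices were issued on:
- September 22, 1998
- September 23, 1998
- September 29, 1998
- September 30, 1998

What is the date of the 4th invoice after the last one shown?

October 14, 1998

The gap pattern 1, 6, 1 repeats every 2 events.
These are the Tuesdays and Wednesdays of each week.
The following Tuesday is October 6, 1998.
The following Wednesday is October 7, 1998.
Next Tuesday: October 13, 1998.
The following Wednesday is October 14, 1998.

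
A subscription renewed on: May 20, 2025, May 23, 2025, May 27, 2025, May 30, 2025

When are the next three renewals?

Every event lands on a Tuesday or Friday (gaps cycle 3, 4, 3).
So the schedule is: every Tuesday and Friday.
Next Tuesday: June 3, 2025.
The following Friday is June 6, 2025.
Next Tuesday: June 10, 2025.

June 3, 2025; June 6, 2025; June 10, 2025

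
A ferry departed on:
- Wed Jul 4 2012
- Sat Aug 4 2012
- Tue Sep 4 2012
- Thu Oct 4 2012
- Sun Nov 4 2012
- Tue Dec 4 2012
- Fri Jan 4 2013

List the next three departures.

Mon Feb 4 2013, Mon Mar 4 2013, Thu Apr 4 2013

The day-of-month is always 4 (31, 31, 30, 31, 30, 31 days between events).
So this recurs on the 4th of each month.
February 2013: Mon Feb 4 2013.
March 2013: Mon Mar 4 2013.
April 2013: Thu Apr 4 2013.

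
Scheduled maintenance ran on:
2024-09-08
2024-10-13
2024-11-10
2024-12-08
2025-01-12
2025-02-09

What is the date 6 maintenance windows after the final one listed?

These are Sundays at 28- or 35-day spacing (35, 28, 28, 35, 28).
The pattern: 2nd Sunday of the month.
March 2025 — 2nd Sunday is 2025-03-09.
2nd Sunday of April 2025: 2025-04-13.
May 2025 — 2nd Sunday is 2025-05-11.
June 2025 — 2nd Sunday is 2025-06-08.
July 2025 — 2nd Sunday is 2025-07-13.
2nd Sunday of August 2025: 2025-08-10.

2025-08-10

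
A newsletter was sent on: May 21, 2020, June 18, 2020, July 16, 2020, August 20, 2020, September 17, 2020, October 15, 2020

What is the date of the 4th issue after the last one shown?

February 18, 2021

Gaps: 28, 28, 35, 28, 28 days — a mix of 28 and 35. Every date is a Thursday.
Each is the 3rd Thursday of its month.
November 2020 — 3rd Thursday is November 19, 2020.
3rd Thursday of December 2020: December 17, 2020.
3rd Thursday of January 2021: January 21, 2021.
3rd Thursday of February 2021: February 18, 2021.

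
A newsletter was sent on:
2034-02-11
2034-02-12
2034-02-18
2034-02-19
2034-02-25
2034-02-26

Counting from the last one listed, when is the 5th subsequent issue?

The gap pattern 1, 6, 1, 6, 1 repeats every 2 events.
These are the Saturdays and Sundays of each week.
Next Saturday: 2034-03-04.
Next Sunday: 2034-03-05.
The following Saturday is 2034-03-11.
The following Sunday is 2034-03-12.
The following Saturday is 2034-03-18.

2034-03-18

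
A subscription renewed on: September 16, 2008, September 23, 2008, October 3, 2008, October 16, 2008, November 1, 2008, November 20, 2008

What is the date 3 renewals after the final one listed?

The spacing grows by 3 each time: 7, 10, 13, 16, 19 days.
Next gap: 22 days. November 20, 2008 + 22 days = December 12, 2008.
Next gap: 25 days. December 12, 2008 + 25 days = January 6, 2009.
Next gap: 28 days. January 6, 2009 + 28 days = February 3, 2009.

February 3, 2009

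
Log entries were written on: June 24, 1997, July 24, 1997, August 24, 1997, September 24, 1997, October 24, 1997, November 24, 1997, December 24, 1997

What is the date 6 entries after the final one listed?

June 24, 1998

The day-of-month is always 24 (30, 31, 31, 30, 31, 30 days between events).
So this recurs on the 24th of each month.
January 1998: January 24, 1998.
Next: February 1998 → February 24, 1998.
Next: March 1998 → March 24, 1998.
April 1998: April 24, 1998.
May 1998: May 24, 1998.
Next: June 1998 → June 24, 1998.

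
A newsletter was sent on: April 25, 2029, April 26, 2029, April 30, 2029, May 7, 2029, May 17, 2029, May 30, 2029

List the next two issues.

Gaps: 1, 4, 7, 10, 13 days — each gap is 3 larger than the previous one.
Next gap: 16 days. May 30, 2029 + 16 days = June 15, 2029.
Next gap: 19 days. June 15, 2029 + 19 days = July 4, 2029.

June 15, 2029; July 4, 2029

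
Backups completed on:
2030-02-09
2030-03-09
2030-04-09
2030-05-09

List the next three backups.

2030-06-09, 2030-07-09, 2030-08-09

Each date is the 9th; the gaps (28, 31, 30) track the month lengths.
The rule is the 9th of each month.
Next: June 2030 → 2030-06-09.
July 2030: 2030-07-09.
Next: August 2030 → 2030-08-09.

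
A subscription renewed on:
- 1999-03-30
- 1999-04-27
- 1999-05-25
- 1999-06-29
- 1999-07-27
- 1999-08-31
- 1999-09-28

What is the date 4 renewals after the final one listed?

All Tuesdays; the gaps (28, 28, 35, 28, 35, 28) vary with month length.
This is the last Tuesday of each month.
Last Tuesday of October 1999: 1999-10-26.
Last Tuesday of November 1999: 1999-11-30.
December 1999 ends with Tuesday 1999-12-28.
January 2000 ends with Tuesday 2000-01-25.

2000-01-25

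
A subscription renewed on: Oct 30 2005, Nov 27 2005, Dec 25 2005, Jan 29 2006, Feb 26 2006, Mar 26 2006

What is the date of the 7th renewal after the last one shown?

Oct 29 2006

All Sundays; the gaps (28, 28, 35, 28, 28) vary with month length.
This is the last Sunday of each month.
April 2006 ends with Sunday Apr 30 2006.
May 2006 ends with Sunday May 28 2006.
June 2006 ends with Sunday Jun 25 2006.
Last Sunday of July 2006: Jul 30 2006.
Last Sunday of August 2006: Aug 27 2006.
Last Sunday of September 2006: Sep 24 2006.
October 2006 ends with Sunday Oct 29 2006.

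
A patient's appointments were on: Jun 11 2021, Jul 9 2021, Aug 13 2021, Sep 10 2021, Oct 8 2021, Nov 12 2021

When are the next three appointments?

Dec 10 2021, Jan 14 2022, Feb 11 2022

Gaps: 28, 35, 28, 28, 35 days — a mix of 28 and 35. Every date is a Friday.
Each is the 2nd Friday of its month.
December 2021 — 2nd Friday is Dec 10 2021.
January 2022 — 2nd Friday is Jan 14 2022.
2nd Friday of February 2022: Feb 11 2022.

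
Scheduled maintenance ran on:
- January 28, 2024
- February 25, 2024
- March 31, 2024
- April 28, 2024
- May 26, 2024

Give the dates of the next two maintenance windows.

June 30, 2024; July 28, 2024

Every date is a Sunday; gaps 28, 35, 28, 28 days.
Each is the last Sunday of its month (at least one falls on the 29th or later, ruling out '4th Sunday').
Last Sunday of June 2024: June 30, 2024.
Last Sunday of July 2024: July 28, 2024.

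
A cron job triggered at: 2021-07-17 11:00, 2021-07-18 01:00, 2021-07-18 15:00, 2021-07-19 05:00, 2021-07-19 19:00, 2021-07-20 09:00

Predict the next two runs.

2021-07-20 23:00, 2021-07-21 13:00

The interval is a steady 14 hours (14, 14, 14, 14, 14).
2021-07-20 09:00 + 14 h = 2021-07-20 23:00.
2021-07-20 23:00 + 14 h = 2021-07-21 13:00.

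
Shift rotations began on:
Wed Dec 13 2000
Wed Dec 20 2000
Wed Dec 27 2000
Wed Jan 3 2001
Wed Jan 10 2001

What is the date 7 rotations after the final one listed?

Gaps between consecutive events: 7, 7, 7, 7 days — a constant 7-day interval.
Wed Jan 10 2001 + 7 days = Wed Jan 17 2001.
Wed Jan 17 2001 + 7 days = Wed Jan 24 2001.
Wed Jan 24 2001 + 7 days = Wed Jan 31 2001.
Wed Jan 31 2001 + 7 days = Wed Feb 7 2001.
Wed Feb 7 2001 + 7 days = Wed Feb 14 2001.
Wed Feb 14 2001 + 7 days = Wed Feb 21 2001.
Wed Feb 21 2001 + 7 days = Wed Feb 28 2001.

Wed Feb 28 2001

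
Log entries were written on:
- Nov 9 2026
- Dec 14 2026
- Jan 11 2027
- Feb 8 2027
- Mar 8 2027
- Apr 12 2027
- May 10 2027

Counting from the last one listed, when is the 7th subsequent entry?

Dec 13 2027

Gaps: 35, 28, 28, 28, 35, 28 days — a mix of 28 and 35. Every date is a Monday.
Each is the 2nd Monday of its month.
2nd Monday of June 2027: Jun 14 2027.
July 2027 — 2nd Monday is Jul 12 2027.
2nd Monday of August 2027: Aug 9 2027.
2nd Monday of September 2027: Sep 13 2027.
October 2027 — 2nd Monday is Oct 11 2027.
November 2027 — 2nd Monday is Nov 8 2027.
2nd Monday of December 2027: Dec 13 2027.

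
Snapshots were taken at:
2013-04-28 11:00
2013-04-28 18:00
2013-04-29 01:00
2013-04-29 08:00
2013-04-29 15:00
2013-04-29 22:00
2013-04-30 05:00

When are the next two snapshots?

The interval is a steady 7 hours (7, 7, 7, 7, 7, 7).
2013-04-30 05:00 + 7 h = 2013-04-30 12:00.
2013-04-30 12:00 + 7 h = 2013-04-30 19:00.

2013-04-30 12:00, 2013-04-30 19:00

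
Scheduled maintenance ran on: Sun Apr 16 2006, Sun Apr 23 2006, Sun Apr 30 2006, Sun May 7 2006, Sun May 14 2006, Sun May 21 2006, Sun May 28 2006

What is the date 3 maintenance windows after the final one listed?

Sun Jun 18 2006

The spacing is 7, 7, 7, 7, 7, 7 days — always 7 days.
Sun May 28 2006 + 7 days = Sun Jun 4 2006.
Sun Jun 4 2006 + 7 days = Sun Jun 11 2006.
Sun Jun 11 2006 + 7 days = Sun Jun 18 2006.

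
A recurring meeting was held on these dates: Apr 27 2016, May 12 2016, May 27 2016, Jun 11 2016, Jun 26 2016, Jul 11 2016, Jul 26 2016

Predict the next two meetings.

Aug 10 2016, Aug 25 2016

Gaps between consecutive events: 15, 15, 15, 15, 15, 15 days — a constant 15-day interval.
Jul 26 2016 + 15 days = Aug 10 2016.
Aug 10 2016 + 15 days = Aug 25 2016.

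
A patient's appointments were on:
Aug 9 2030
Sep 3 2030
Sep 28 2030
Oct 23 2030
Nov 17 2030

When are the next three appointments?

Gaps between consecutive events: 25, 25, 25, 25 days — a constant 25-day interval.
Nov 17 2030 + 25 days = Dec 12 2030.
Dec 12 2030 + 25 days = Jan 6 2031.
Jan 6 2031 + 25 days = Jan 31 2031.

Dec 12 2030, Jan 6 2031, Jan 31 2031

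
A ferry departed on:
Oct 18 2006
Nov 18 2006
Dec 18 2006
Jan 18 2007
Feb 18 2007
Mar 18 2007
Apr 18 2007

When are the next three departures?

May 18 2007, Jun 18 2007, Jul 18 2007

The day-of-month is always 18 (31, 30, 31, 31, 28, 31 days between events).
So this recurs on the 18th of each month.
Next: May 2007 → May 18 2007.
June 2007: Jun 18 2007.
Next: July 2007 → Jul 18 2007.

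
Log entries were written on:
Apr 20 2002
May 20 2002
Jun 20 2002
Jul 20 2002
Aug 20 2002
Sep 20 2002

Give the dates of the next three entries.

Oct 20 2002, Nov 20 2002, Dec 20 2002

Gaps: 30, 31, 30, 31, 31 days — not constant. Every event is on the 20th of the month.
Pattern: the 20th of each month.
Next: October 2002 → Oct 20 2002.
Next: November 2002 → Nov 20 2002.
Next: December 2002 → Dec 20 2002.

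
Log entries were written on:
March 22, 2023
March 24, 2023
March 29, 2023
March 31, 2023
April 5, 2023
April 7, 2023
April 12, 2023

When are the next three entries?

Every event lands on a Wednesday or Friday (gaps cycle 2, 5, 2, 5, 2, 5).
So the schedule is: every Wednesday and Friday.
The following Friday is April 14, 2023.
The following Wednesday is April 19, 2023.
The following Friday is April 21, 2023.

April 14, 2023; April 19, 2023; April 21, 2023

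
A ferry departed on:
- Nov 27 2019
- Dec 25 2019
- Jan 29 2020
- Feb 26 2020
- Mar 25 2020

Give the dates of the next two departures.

These are Wednesdays with 28, 35, 28, 28-day gaps.
Each is the final Wednesday of its month — Jan 29 2020 is past the 28th, so '4th Wednesday' doesn't fit.
Last Wednesday of April 2020: Apr 29 2020.
Last Wednesday of May 2020: May 27 2020.

Apr 29 2020, May 27 2020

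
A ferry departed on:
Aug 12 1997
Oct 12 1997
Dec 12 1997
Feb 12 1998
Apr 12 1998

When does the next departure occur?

Each date is the 12th; the gaps (61, 61, 62, 59) track the month lengths.
The rule is the 12th of every 2 months.
June 1998: Jun 12 1998.

Jun 12 1998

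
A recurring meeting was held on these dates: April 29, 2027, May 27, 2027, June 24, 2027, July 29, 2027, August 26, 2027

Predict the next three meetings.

September 30, 2027; October 28, 2027; November 25, 2027

All Thursdays; the gaps (28, 28, 35, 28) vary with month length.
This is the last Thursday of each month.
September 2027 ends with Thursday September 30, 2027.
October 2027 ends with Thursday October 28, 2027.
Last Thursday of November 2027: November 25, 2027.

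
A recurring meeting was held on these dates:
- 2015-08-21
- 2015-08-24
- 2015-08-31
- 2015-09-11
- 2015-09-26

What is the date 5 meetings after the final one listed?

2016-02-08

Gaps: 3, 7, 11, 15 days — each gap is 4 larger than the previous one.
Next gap: 19 days. 2015-09-26 + 19 days = 2015-10-15.
Next gap: 23 days. 2015-10-15 + 23 days = 2015-11-07.
Next gap: 27 days. 2015-11-07 + 27 days = 2015-12-04.
Next gap: 31 days. 2015-12-04 + 31 days = 2016-01-04.
Next gap: 35 days. 2016-01-04 + 35 days = 2016-02-08.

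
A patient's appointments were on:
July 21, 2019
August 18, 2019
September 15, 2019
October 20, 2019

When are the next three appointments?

November 17, 2019; December 15, 2019; January 19, 2020

Gaps: 28, 28, 35 days — a mix of 28 and 35. Every date is a Sunday.
Each is the 3rd Sunday of its month.
3rd Sunday of November 2019: November 17, 2019.
December 2019 — 3rd Sunday is December 15, 2019.
January 2020 — 3rd Sunday is January 19, 2020.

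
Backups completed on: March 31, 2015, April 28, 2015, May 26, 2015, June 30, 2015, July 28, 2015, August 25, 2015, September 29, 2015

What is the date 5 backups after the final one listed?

All Tuesdays; the gaps (28, 28, 35, 28, 28, 35) vary with month length.
This is the last Tuesday of each month.
October 2015 ends with Tuesday October 27, 2015.
Last Tuesday of November 2015: November 24, 2015.
Last Tuesday of December 2015: December 29, 2015.
January 2016 ends with Tuesday January 26, 2016.
February 2016 ends with Tuesday February 23, 2016.

February 23, 2016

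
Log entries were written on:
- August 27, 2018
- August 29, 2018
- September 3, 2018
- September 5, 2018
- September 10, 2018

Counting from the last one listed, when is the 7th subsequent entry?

Gaps: 2, 5, 2, 5 days — not constant, but cyclic with period 2.
The events fall on every Monday and Wednesday.
The following Wednesday is September 12, 2018.
Next Monday: September 17, 2018.
The following Wednesday is September 19, 2018.
The following Monday is September 24, 2018.
The following Wednesday is September 26, 2018.
Next Monday: October 1, 2018.
Next Wednesday: October 3, 2018.

October 3, 2018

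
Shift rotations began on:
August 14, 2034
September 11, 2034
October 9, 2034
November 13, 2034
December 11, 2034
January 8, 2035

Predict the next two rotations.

February 12, 2035; March 12, 2035

These are Mondays at 28- or 35-day spacing (28, 28, 35, 28, 28).
The pattern: 2nd Monday of the month.
February 2035 — 2nd Monday is February 12, 2035.
March 2035 — 2nd Monday is March 12, 2035.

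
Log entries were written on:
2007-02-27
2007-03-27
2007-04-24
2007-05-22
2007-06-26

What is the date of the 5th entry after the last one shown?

2007-11-27

These are Tuesdays at 28- or 35-day spacing (28, 28, 28, 35).
The pattern: 4th Tuesday of the month.
4th Tuesday of July 2007: 2007-07-24.
4th Tuesday of August 2007: 2007-08-28.
September 2007 — 4th Tuesday is 2007-09-25.
October 2007 — 4th Tuesday is 2007-10-23.
November 2007 — 4th Tuesday is 2007-11-27.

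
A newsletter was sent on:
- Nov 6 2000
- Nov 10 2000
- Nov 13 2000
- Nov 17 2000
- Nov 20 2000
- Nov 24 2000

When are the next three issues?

Nov 27 2000, Dec 1 2000, Dec 4 2000

The gap pattern 4, 3, 4, 3, 4 repeats every 2 events.
These are the Mondays and Fridays of each week.
The following Monday is Nov 27 2000.
Next Friday: Dec 1 2000.
Next Monday: Dec 4 2000.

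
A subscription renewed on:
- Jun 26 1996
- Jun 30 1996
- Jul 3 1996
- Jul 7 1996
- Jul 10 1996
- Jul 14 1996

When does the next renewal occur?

Jul 17 1996

Gaps: 4, 3, 4, 3, 4 days — not constant, but cyclic with period 2.
The events fall on every Wednesday and Sunday.
Next Wednesday: Jul 17 1996.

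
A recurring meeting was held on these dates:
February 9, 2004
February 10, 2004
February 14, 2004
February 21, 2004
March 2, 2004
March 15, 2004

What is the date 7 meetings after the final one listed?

September 6, 2004

Intervals are 1, 4, 7, 10, 13 days — an arithmetic progression with common difference 3.
Next gap: 16 days. March 15, 2004 + 16 days = March 31, 2004.
Next gap: 19 days. March 31, 2004 + 19 days = April 19, 2004.
Next gap: 22 days. April 19, 2004 + 22 days = May 11, 2004.
Next gap: 25 days. May 11, 2004 + 25 days = June 5, 2004.
Next gap: 28 days. June 5, 2004 + 28 days = July 3, 2004.
Next gap: 31 days. July 3, 2004 + 31 days = August 3, 2004.
Next gap: 34 days. August 3, 2004 + 34 days = September 6, 2004.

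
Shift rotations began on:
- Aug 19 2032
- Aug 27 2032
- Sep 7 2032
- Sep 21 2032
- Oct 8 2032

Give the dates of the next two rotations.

Gaps: 8, 11, 14, 17 days — each gap is 3 larger than the previous one.
Next gap: 20 days. Oct 8 2032 + 20 days = Oct 28 2032.
Next gap: 23 days. Oct 28 2032 + 23 days = Nov 20 2032.

Oct 28 2032, Nov 20 2032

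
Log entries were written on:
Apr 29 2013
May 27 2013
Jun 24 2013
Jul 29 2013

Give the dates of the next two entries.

These are Mondays with 28, 28, 35-day gaps.
Each is the final Monday of its month — Apr 29 2013 is past the 28th, so '4th Monday' doesn't fit.
Last Monday of August 2013: Aug 26 2013.
September 2013 ends with Monday Sep 30 2013.

Aug 26 2013, Sep 30 2013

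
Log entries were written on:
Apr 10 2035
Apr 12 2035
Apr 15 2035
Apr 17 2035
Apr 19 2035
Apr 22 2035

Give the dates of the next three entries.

The gap pattern 2, 3, 2, 2, 3 repeats every 3 events.
These are the Tuesdays, Thursdays and Sundays of each week.
The following Tuesday is Apr 24 2035.
The following Thursday is Apr 26 2035.
Next Sunday: Apr 29 2035.

Apr 24 2035, Apr 26 2035, Apr 29 2035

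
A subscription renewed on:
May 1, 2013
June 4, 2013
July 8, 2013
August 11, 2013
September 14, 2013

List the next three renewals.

October 18, 2013; November 21, 2013; December 25, 2013

The spacing is 34, 34, 34, 34 days — always 34 days.
September 14, 2013 + 34 days = October 18, 2013.
October 18, 2013 + 34 days = November 21, 2013.
November 21, 2013 + 34 days = December 25, 2013.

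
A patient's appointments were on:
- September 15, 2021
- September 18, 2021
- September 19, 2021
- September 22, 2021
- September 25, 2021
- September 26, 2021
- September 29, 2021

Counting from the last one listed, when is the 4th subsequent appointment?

October 9, 2021

The gap pattern 3, 1, 3, 3, 1, 3 repeats every 3 events.
These are the Wednesdays, Saturdays and Sundays of each week.
The following Saturday is October 2, 2021.
Next Sunday: October 3, 2021.
The following Wednesday is October 6, 2021.
Next Saturday: October 9, 2021.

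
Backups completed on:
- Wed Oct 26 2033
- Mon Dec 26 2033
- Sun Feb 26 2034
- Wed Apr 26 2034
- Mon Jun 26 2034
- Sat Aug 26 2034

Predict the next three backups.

Thu Oct 26 2034, Tue Dec 26 2034, Mon Feb 26 2035

The day-of-month is always 26 (61, 62, 59, 61, 61 days between events).
So this recurs on the 26th of every 2 months.
Next: October 2034 → Thu Oct 26 2034.
December 2034: Tue Dec 26 2034.
February 2035: Mon Feb 26 2035.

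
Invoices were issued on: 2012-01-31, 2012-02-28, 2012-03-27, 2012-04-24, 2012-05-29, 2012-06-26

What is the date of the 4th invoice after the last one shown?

2012-10-30

All Tuesdays; the gaps (28, 28, 28, 35, 28) vary with month length.
This is the last Tuesday of each month.
July 2012 ends with Tuesday 2012-07-31.
August 2012 ends with Tuesday 2012-08-28.
September 2012 ends with Tuesday 2012-09-25.
October 2012 ends with Tuesday 2012-10-30.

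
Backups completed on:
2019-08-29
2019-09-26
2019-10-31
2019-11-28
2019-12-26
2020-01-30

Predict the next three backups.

Every date is a Thursday; gaps 28, 35, 28, 28, 35 days.
Each is the last Thursday of its month (at least one falls on the 29th or later, ruling out '4th Thursday').
Last Thursday of February 2020: 2020-02-27.
March 2020 ends with Thursday 2020-03-26.
April 2020 ends with Thursday 2020-04-30.

2020-02-27, 2020-03-26, 2020-04-30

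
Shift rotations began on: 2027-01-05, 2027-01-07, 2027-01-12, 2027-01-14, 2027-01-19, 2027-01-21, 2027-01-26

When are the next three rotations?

2027-01-28, 2027-02-02, 2027-02-04

Every event lands on a Tuesday or Thursday (gaps cycle 2, 5, 2, 5, 2, 5).
So the schedule is: every Tuesday and Thursday.
Next Thursday: 2027-01-28.
The following Tuesday is 2027-02-02.
Next Thursday: 2027-02-04.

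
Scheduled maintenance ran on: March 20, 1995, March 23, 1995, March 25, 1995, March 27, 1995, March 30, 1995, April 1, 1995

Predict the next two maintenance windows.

Every event lands on a Monday or Thursday or Saturday (gaps cycle 3, 2, 2, 3, 2).
So the schedule is: every Monday, Thursday and Saturday.
The following Monday is April 3, 1995.
Next Thursday: April 6, 1995.

April 3, 1995; April 6, 1995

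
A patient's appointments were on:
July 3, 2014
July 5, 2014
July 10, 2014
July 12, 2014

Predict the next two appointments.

July 17, 2014; July 19, 2014

The gap pattern 2, 5, 2 repeats every 2 events.
These are the Thursdays and Saturdays of each week.
The following Thursday is July 17, 2014.
The following Saturday is July 19, 2014.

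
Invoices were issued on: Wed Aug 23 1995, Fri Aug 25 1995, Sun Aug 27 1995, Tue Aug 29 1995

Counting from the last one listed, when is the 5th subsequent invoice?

Fri Sep 8 1995

The spacing is 2, 2, 2 days — always 2 days.
Tue Aug 29 1995 + 2 days = Thu Aug 31 1995.
Thu Aug 31 1995 + 2 days = Sat Sep 2 1995.
Sat Sep 2 1995 + 2 days = Mon Sep 4 1995.
Mon Sep 4 1995 + 2 days = Wed Sep 6 1995.
Wed Sep 6 1995 + 2 days = Fri Sep 8 1995.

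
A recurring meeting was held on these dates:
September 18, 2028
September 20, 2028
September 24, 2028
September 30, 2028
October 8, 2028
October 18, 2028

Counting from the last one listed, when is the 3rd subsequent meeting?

November 29, 2028

Intervals are 2, 4, 6, 8, 10 days — an arithmetic progression with common difference 2.
Next gap: 12 days. October 18, 2028 + 12 days = October 30, 2028.
Next gap: 14 days. October 30, 2028 + 14 days = November 13, 2028.
Next gap: 16 days. November 13, 2028 + 16 days = November 29, 2028.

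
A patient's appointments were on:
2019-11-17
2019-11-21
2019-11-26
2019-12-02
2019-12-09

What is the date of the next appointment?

Intervals are 4, 5, 6, 7 days — an arithmetic progression with common difference 1.
Next gap: 8 days. 2019-12-09 + 8 days = 2019-12-17.

2019-12-17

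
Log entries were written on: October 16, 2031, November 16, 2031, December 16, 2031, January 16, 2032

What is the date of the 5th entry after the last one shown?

June 16, 2032

Each date is the 16th; the gaps (31, 30, 31) track the month lengths.
The rule is the 16th of each month.
Next: February 2032 → February 16, 2032.
Next: March 2032 → March 16, 2032.
Next: April 2032 → April 16, 2032.
Next: May 2032 → May 16, 2032.
June 2032: June 16, 2032.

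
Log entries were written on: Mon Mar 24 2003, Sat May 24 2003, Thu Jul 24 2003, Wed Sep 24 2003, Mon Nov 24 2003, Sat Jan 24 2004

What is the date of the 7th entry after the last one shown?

Thu Mar 24 2005

The day-of-month is always 24 (61, 61, 62, 61, 61 days between events).
So this recurs on the 24th of every 2 months.
March 2004: Wed Mar 24 2004.
May 2004: Mon May 24 2004.
July 2004: Sat Jul 24 2004.
September 2004: Fri Sep 24 2004.
Next: November 2004 → Wed Nov 24 2004.
Next: January 2005 → Mon Jan 24 2005.
March 2005: Thu Mar 24 2005.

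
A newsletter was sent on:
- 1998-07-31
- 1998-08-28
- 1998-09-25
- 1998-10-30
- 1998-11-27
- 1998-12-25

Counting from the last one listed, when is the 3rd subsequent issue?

1999-03-26

These are Fridays with 28, 28, 35, 28, 28-day gaps.
Each is the final Friday of its month — 1998-07-31 is past the 28th, so '4th Friday' doesn't fit.
January 1999 ends with Friday 1999-01-29.
Last Friday of February 1999: 1999-02-26.
March 1999 ends with Friday 1999-03-26.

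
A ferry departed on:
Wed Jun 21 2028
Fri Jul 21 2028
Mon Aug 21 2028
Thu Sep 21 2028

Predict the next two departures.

Sat Oct 21 2028, Tue Nov 21 2028

Each date is the 21st; the gaps (30, 31, 31) track the month lengths.
The rule is the 21st of each month.
Next: October 2028 → Sat Oct 21 2028.
Next: November 2028 → Tue Nov 21 2028.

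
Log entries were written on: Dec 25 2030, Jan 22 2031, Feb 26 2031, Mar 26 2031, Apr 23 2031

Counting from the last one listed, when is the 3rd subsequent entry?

Jul 23 2031

These are Wednesdays at 28- or 35-day spacing (28, 35, 28, 28).
The pattern: 4th Wednesday of the month.
4th Wednesday of May 2031: May 28 2031.
June 2031 — 4th Wednesday is Jun 25 2031.
4th Wednesday of July 2031: Jul 23 2031.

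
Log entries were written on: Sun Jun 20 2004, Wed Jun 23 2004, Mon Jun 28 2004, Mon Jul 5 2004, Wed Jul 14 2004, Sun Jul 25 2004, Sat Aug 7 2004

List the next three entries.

The spacing grows by 2 each time: 3, 5, 7, 9, 11, 13 days.
Next gap: 15 days. Sat Aug 7 2004 + 15 days = Sun Aug 22 2004.
Next gap: 17 days. Sun Aug 22 2004 + 17 days = Wed Sep 8 2004.
Next gap: 19 days. Wed Sep 8 2004 + 19 days = Mon Sep 27 2004.

Sun Aug 22 2004, Wed Sep 8 2004, Mon Sep 27 2004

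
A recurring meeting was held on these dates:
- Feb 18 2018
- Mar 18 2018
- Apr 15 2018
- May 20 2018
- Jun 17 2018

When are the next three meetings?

Jul 15 2018, Aug 19 2018, Sep 16 2018

All dates are Sundays, 28, 28, 35, 28 days apart.
Specifically, the 3rd Sunday of each month.
July 2018 — 3rd Sunday is Jul 15 2018.
August 2018 — 3rd Sunday is Aug 19 2018.
September 2018 — 3rd Sunday is Sep 16 2018.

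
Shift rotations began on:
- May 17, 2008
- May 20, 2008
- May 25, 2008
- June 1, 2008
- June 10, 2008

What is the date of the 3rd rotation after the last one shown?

Gaps: 3, 5, 7, 9 days — each gap is 2 larger than the previous one.
Next gap: 11 days. June 10, 2008 + 11 days = June 21, 2008.
Next gap: 13 days. June 21, 2008 + 13 days = July 4, 2008.
Next gap: 15 days. July 4, 2008 + 15 days = July 19, 2008.

July 19, 2008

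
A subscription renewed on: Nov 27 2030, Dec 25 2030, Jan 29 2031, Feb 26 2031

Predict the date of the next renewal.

Every date is a Wednesday; gaps 28, 35, 28 days.
Each is the last Wednesday of its month (at least one falls on the 29th or later, ruling out '4th Wednesday').
March 2031 ends with Wednesday Mar 26 2031.

Mar 26 2031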